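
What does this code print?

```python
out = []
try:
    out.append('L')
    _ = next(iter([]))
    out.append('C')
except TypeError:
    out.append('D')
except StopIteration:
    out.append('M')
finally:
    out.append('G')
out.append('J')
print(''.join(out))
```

Execution trace: 'L' (try body) → 'M' (except StopIteration) → 'G' (finally) → 'J' (after the try/except). Output: LMGJ

Answer: LMGJ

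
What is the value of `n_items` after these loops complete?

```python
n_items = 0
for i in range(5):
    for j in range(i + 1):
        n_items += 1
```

Triangle: 1 + 2 + ... + 5
`n_items` takes the values: 0 → 1 → 2 → 3 → 4 → 5 → 6 → 7 → 8 → 9 → 10 → 11 → 12 → 13 → 14 → 15

Answer: 15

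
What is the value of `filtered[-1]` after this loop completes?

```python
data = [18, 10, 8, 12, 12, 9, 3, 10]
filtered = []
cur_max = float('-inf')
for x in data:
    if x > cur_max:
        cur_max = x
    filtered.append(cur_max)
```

Running max ends at 18
`filtered` takes the values: [] → [18] → [18, 18] → [18, 18, 18] → [18, 18, 18, 18] → [18, 18, 18, 18, 18] → [18, 18, 18, 18, 18, 18] → [18, 18, 18, 18, 18, 18, 18] → [18, 18, 18, 18, 18, 18, 18, 18]
So `filtered[-1]` = 18

Answer: 18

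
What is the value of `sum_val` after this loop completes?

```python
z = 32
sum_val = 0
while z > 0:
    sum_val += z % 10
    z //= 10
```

Sum digits of 32
`sum_val` takes the values: 0 → 2 → 5

Answer: 5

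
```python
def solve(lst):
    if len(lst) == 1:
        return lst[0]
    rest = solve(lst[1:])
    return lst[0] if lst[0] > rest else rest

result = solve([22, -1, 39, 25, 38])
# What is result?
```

Recursive max over [22, -1, 39, 25, 38] = 39

Answer: 39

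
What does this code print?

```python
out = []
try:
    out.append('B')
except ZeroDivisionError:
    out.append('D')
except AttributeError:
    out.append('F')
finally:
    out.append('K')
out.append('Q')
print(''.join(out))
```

Execution trace: 'B' (try body, no exception) → 'K' (finally) → 'Q' (after the try/except). Output: BKQ

Answer: BKQ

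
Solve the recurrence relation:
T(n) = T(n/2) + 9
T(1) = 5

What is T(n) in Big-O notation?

Each step divides n by 2 and adds 9. After log_2(n) steps we reach T(1)=5. So T(n) = 9·log_2(n) + 5 = O(log n).

Answer: O(log n)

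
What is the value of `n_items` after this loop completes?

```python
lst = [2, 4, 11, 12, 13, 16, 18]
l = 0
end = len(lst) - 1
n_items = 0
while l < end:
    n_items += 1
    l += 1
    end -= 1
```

Iterations until pointers meet (list length 7)
`n_items` takes the values: 0 → 1 → 2 → 3

Answer: 3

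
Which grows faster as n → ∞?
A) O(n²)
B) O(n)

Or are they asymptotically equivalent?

O(n²) vs O(n): Higher order terms dominate.

Answer: A) O(n²) grows faster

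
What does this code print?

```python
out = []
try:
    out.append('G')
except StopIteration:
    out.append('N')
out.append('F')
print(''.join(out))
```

Execution trace: 'G' (try body, no exception) → 'F' (after the try/except). Output: GF

Answer: GF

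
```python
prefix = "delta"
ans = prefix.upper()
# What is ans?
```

Trace:
`prefix = "delta"` → prefix = 'delta'
`ans = prefix.upper()` → ans = 'DELTA'
So ans = 'DELTA'

Answer: 'DELTA'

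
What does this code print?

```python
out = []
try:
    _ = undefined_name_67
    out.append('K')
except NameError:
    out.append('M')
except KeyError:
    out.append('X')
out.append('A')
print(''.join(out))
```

Execution trace: 'M' (except NameError) → 'A' (after the try/except). Output: MA

Answer: MA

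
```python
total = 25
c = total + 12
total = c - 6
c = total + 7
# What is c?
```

Trace:
`total = 25` → total = 25
`c = total + 12` → c = 37
`total = c - 6` → total = 31
`c = total + 7` → c = 38
So c = 38

Answer: 38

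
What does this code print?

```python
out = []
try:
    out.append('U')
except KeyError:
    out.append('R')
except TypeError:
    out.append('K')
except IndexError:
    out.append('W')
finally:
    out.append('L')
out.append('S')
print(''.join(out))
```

Execution trace: 'U' (try body, no exception) → 'L' (finally) → 'S' (after the try/except). Output: ULS

Answer: ULS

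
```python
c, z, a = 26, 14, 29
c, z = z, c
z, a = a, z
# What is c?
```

Trace:
`c, z, a = 26, 14, 29` → c = 26; z = 14; a = 29
`c, z = z, c` → c = 14; z = 26
`z, a = a, z` → z = 29; a = 26
So c = 14

Answer: 14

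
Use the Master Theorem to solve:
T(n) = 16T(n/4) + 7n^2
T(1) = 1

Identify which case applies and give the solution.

a=16, b=4, f(n)=7n^2. log_4(16) = 2. Since c=2 = 2, Case 2 applies: T(n) = Θ(n^log_b(a) · log n) = O(n^2 log n).

Answer: O(n^2 log n) - Case 2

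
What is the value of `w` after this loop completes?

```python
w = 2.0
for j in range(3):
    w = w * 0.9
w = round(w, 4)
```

Exponential decay: 2.0 * 0.9^3
`w` takes the values: 2.0 → 1.8 → 1.62 → 1.458

Answer: 1.458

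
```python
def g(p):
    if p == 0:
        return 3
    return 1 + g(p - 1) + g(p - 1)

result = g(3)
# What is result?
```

g(p) = 1 + 2·g(p-1), g(0)=3. Closed form: (3+1)·2^3 - 1 = 31.

Answer: 31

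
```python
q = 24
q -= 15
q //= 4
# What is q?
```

Trace:
`q = 24` → q = 24
`q -= 15` → q = 9
`q //= 4` → q = 2
So q = 2

Answer: 2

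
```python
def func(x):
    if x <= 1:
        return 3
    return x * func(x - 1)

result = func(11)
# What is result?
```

func(11) = 11 * 10 * 9 * 8 * 7 * 6 * 5 * 4 * 3 * 2 * 3 = 119750400

Answer: 119750400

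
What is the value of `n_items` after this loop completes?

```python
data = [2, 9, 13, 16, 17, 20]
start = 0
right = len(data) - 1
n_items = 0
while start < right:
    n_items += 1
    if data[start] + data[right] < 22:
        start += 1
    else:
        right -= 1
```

Steps to find pair summing to 22
`n_items` takes the values: 0 → 1 → 2 → 3 → 4 → 5

Answer: 5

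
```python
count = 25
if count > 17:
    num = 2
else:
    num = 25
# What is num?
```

Trace:
`count = 25` → count = 25
`if count > 17: ...` → count > 17 is True → num = 2
So num = 2

Answer: 2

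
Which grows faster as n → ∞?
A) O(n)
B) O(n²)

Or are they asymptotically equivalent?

O(n) vs O(n²): Higher order terms dominate.

Answer: B) O(n²) grows faster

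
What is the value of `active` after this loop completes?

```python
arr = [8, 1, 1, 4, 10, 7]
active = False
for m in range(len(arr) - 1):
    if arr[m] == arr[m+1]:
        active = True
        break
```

Check consecutive duplicates in [8, 1, 1, 4, 10, 7]
`active` takes the values: False → True

Answer: True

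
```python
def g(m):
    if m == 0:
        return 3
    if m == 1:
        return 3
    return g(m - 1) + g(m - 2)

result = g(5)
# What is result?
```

Build up from base cases: g(0)=3, g(1)=3, g(2)=6, g(3)=9, g(4)=15, g(5)=24

Answer: 24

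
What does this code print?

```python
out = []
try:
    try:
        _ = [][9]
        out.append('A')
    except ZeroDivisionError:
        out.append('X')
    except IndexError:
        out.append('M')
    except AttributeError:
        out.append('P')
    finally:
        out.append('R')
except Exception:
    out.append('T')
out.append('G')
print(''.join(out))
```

Execution trace: 'M' (inner except IndexError) → 'R' (inner finally) → 'G' (after the try/except). Output: MRG

Answer: MRG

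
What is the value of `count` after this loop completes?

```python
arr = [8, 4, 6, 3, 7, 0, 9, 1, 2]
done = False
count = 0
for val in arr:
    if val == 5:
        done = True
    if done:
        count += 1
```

Count elements after first 5 in [8, 4, 6, 3, 7, 0, 9, 1, 2]
`count` takes the values: 0

Answer: 0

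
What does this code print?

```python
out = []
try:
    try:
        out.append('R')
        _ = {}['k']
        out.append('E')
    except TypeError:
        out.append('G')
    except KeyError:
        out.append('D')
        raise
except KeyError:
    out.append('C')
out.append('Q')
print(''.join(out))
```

Execution trace: 'R' (inner try body) → 'D' (inner except KeyError) → 'C' (outer except KeyError) → 'Q' (after the try/except). Output: RDCQ

Answer: RDCQ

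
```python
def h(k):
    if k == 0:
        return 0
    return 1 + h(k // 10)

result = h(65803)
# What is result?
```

Count of digits of 65803: 5

Answer: 5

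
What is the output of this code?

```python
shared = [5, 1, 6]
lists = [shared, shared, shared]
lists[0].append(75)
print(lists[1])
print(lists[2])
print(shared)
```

Key concept: list of same reference.
Step by step:
`shared = [5, 1, 6]` → shared = [5, 1, 6]
`lists = [shared, shared, shared]` → lists = [[5, 1, 6], [5, 1, 6], [5, 1, 6]]
`lists[0].append(75)` → shared = [5, 1, 6, 75]; lists = [[5, 1, 6, 75], [5, 1, 6, 75], [5, 1, 6, 75]]
`print(lists[1])` → prints [5, 1, 6, 75]
`print(lists[2])` → prints [5, 1, 6, 75]
`print(shared)` → prints [5, 1, 6, 75]

Answer:
[5, 1, 6, 75]
[5, 1, 6, 75]
[5, 1, 6, 75]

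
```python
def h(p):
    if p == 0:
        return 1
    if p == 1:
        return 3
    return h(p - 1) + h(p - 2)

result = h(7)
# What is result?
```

Build up from base cases: h(0)=1, h(1)=3, h(2)=4, h(3)=7, h(4)=11, h(5)=18, h(6)=29, ..., h(7)=47

Answer: 47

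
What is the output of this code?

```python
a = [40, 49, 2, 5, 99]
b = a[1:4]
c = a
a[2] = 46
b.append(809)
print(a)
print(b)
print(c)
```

Key concept: slice vs alias.
Step by step:
`a = [40, 49, 2, 5, 99]` → a = [40, 49, 2, 5, 99]
`b = a[1:4]` → b = [49, 2, 5]
`c = a` → c = [40, 49, 2, 5, 99] (same object as a)
`a[2] = 46` → a = [40, 49, 46, 5, 99] (same object as c); c = [40, 49, 46, 5, 99] (same object as a)
`b.append(809)` → b = [49, 2, 5, 809]
`print(a)` → prints [40, 49, 46, 5, 99]
`print(b)` → prints [49, 2, 5, 809]
`print(c)` → prints [40, 49, 46, 5, 99]

Answer:
[40, 49, 46, 5, 99]
[49, 2, 5, 809]
[40, 49, 46, 5, 99]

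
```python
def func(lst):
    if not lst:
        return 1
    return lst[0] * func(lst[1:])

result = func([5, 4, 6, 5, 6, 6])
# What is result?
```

Product over [5, 4, 6, 5, 6, 6] = 5 * 4 * 6 * 5 * 6 * 6 = 21600

Answer: 21600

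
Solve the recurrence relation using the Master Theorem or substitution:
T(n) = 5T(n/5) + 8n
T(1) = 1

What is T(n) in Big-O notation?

By Master Theorem: a=5, b=5, f(n)=8n. Since log_5(5) = 1 and f(n) = Θ(n^1), Case 2 applies. T(n) = O(n log n).

Answer: O(n log n)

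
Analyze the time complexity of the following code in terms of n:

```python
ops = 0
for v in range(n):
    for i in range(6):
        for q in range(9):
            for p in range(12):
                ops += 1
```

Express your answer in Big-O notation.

Each loop level contributes: n × 1 × 1 × 1. Multiplying the contributions gives O(n).

Answer: O(n)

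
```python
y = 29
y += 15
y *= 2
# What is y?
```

Trace:
`y = 29` → y = 29
`y += 15` → y = 44
`y *= 2` → y = 88
So y = 88

Answer: 88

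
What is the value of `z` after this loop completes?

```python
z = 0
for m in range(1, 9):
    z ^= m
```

XOR of 1 to 8
`z` takes the values: 0 → 1 → 3 → 0 → 4 → 1 → 7 → 0 → 8

Answer: 8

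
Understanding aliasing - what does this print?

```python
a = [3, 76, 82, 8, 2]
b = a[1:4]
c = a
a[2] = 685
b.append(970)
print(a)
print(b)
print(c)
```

Key concept: slice vs alias.
Step by step:
`a = [3, 76, 82, 8, 2]` → a = [3, 76, 82, 8, 2]
`b = a[1:4]` → b = [76, 82, 8]
`c = a` → c = [3, 76, 82, 8, 2] (same object as a)
`a[2] = 685` → a = [3, 76, 685, 8, 2] (same object as c); c = [3, 76, 685, 8, 2] (same object as a)
`b.append(970)` → b = [76, 82, 8, 970]
`print(a)` → prints [3, 76, 685, 8, 2]
`print(b)` → prints [76, 82, 8, 970]
`print(c)` → prints [3, 76, 685, 8, 2]

Answer:
[3, 76, 685, 8, 2]
[76, 82, 8, 970]
[3, 76, 685, 8, 2]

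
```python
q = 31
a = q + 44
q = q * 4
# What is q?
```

Trace:
`q = 31` → q = 31
`a = q + 44` → a = 75
`q = q * 4` → q = 124
So q = 124

Answer: 124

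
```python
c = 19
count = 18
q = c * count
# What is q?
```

Trace:
`c = 19` → c = 19
`count = 18` → count = 18
`q = c * count` → q = 342
So q = 342

Answer: 342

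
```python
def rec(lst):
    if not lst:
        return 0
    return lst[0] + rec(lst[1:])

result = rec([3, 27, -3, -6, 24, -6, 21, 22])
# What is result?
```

3 + 27 + (-3) + (-6) + 24 + (-6) + 21 + 22 + 0 = 82

Answer: 82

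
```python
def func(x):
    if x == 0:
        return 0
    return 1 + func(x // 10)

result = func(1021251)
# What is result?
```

Count of digits of 1021251: 7

Answer: 7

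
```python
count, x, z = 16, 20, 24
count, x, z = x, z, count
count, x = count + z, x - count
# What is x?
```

Trace:
`count, x, z = 16, 20, 24` → count = 16; x = 20; z = 24
`count, x, z = x, z, count` → count = 20; x = 24; z = 16
`count, x = count + z, x - count` → count = 36; x = 4
So x = 4

Answer: 4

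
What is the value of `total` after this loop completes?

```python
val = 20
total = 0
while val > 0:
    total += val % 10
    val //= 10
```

Sum digits of 20
`total` takes the values: 0 → 2

Answer: 2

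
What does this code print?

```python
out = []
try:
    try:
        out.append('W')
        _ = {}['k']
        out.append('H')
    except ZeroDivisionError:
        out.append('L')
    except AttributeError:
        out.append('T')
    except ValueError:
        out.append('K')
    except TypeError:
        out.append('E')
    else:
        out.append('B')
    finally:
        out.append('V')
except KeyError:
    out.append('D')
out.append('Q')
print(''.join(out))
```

Execution trace: 'W' (try body) → 'V' (finally) → 'D' (outer except KeyError) → 'Q' (after the try/except). Output: WVDQ

Answer: WVDQ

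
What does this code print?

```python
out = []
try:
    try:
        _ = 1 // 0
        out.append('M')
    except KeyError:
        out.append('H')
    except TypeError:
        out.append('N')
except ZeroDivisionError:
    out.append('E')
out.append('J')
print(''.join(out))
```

Execution trace: 'E' (outer except ZeroDivisionError) → 'J' (after the try/except). Output: EJ

Answer: EJ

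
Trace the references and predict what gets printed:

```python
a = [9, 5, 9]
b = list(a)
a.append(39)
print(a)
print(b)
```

Key concept: list() constructor creates copy.
Step by step:
`a = [9, 5, 9]` → a = [9, 5, 9]
`b = list(a)` → b = [9, 5, 9]
`a.append(39)` → a = [9, 5, 9, 39]
`print(a)` → prints [9, 5, 9, 39]
`print(b)` → prints [9, 5, 9]

Answer:
[9, 5, 9, 39]
[9, 5, 9]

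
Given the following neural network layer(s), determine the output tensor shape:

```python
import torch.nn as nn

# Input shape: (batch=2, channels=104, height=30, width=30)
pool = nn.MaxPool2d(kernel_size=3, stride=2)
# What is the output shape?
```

Input: (2, 104, 30, 30) -> Output: (2, 104, 14, 14)

Answer: (2, 104, 14, 14)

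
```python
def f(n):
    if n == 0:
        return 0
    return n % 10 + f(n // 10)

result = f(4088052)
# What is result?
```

Sum of digits of 4088052: 2 + 5 + 0 + 8 + 8 + 0 + 4 = 27

Answer: 27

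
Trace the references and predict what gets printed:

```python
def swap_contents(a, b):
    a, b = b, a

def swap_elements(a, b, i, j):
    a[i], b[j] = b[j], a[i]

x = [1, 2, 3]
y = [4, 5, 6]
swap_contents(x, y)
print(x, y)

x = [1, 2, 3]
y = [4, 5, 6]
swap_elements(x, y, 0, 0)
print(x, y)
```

Key concept: parameter rebinding vs mutation.
Step by step:
`x = [1, 2, 3]` → x = [1, 2, 3]
`y = [4, 5, 6]` → y = [4, 5, 6]
`swap_contents(x, y)` → no visible change to tracked variables
`print(x, y)` → prints [1, 2, 3] [4, 5, 6]
`x = [1, 2, 3]` → x = [1, 2, 3]
`y = [4, 5, 6]` → y = [4, 5, 6]
`swap_elements(x, y, 0, 0)` → x = [4, 2, 3]; y = [1, 5, 6]
`print(x, y)` → prints [4, 2, 3] [1, 5, 6]

Answer:
[1, 2, 3] [4, 5, 6]
[4, 2, 3] [1, 5, 6]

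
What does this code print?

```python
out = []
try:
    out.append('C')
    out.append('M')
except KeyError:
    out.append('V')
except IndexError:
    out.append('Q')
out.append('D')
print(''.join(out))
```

Execution trace: 'C' (try body) → 'M' (try body, no exception) → 'D' (after the try/except). Output: CMD

Answer: CMD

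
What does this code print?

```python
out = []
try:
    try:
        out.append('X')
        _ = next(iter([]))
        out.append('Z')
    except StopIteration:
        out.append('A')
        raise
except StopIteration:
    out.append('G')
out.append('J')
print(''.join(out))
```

Execution trace: 'X' (inner try body) → 'A' (inner except StopIteration) → 'G' (outer except StopIteration) → 'J' (after the try/except). Output: XAGJ

Answer: XAGJ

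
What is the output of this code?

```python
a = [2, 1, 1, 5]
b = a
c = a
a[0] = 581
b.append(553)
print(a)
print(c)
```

Key concept: multiple aliases.
Step by step:
`a = [2, 1, 1, 5]` → a = [2, 1, 1, 5]
`b = a` → b = [2, 1, 1, 5] (same object as a)
`c = a` → c = [2, 1, 1, 5] (same object as a, b)
`a[0] = 581` → a = [581, 1, 1, 5] (same object as b, c); b = [581, 1, 1, 5] (same object as a, c); c = [581, 1, 1, 5] (same object as a, b)
`b.append(553)` → a = [581, 1, 1, 5, 553] (same object as b, c); b = [581, 1, 1, 5, 553] (same object as a, c); c = [581, 1, 1, 5, 553] (same object as a, b)
`print(a)` → prints [581, 1, 1, 5, 553]
`print(c)` → prints [581, 1, 1, 5, 553]

Answer:
[581, 1, 1, 5, 553]
[581, 1, 1, 5, 553]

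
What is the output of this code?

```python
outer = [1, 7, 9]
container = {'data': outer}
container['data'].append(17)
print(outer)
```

Key concept: dict holds reference to list.
Step by step:
`outer = [1, 7, 9]` → outer = [1, 7, 9]
`container = {'data': outer}` → container = {'data': [1, 7, 9]}
`container['data'].append(17)` → outer = [1, 7, 9, 17]; container = {'data': [1, 7, 9, 17]}
`print(outer)` → prints [1, 7, 9, 17]

Answer: [1, 7, 9, 17]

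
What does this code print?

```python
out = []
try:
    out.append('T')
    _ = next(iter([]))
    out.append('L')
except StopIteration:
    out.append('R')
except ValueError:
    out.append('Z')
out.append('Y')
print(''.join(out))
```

Execution trace: 'T' (try body) → 'R' (except StopIteration) → 'Y' (after the try/except). Output: TRY

Answer: TRY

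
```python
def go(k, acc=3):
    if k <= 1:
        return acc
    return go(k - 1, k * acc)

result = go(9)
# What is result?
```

Accumulator trace (n, acc): (9, 3) -> (8, 27) -> (7, 216) -> (6, 1512) -> (5, 9072) -> (4, 45360) -> (3, 181440) -> (2, 544320) -> (1, 1088640) -> return 1088640

Answer: 1088640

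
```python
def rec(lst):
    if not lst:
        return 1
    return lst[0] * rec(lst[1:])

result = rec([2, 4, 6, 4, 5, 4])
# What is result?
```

Product over [2, 4, 6, 4, 5, 4] = 2 * 4 * 6 * 4 * 5 * 4 = 3840

Answer: 3840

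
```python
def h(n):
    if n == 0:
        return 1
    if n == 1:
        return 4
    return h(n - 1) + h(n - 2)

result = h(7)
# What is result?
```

Build up from base cases: h(0)=1, h(1)=4, h(2)=5, h(3)=9, h(4)=14, h(5)=23, h(6)=37, ..., h(7)=60

Answer: 60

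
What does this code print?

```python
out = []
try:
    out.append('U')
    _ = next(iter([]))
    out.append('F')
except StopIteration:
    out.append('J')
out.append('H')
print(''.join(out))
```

Execution trace: 'U' (try body) → 'J' (except StopIteration) → 'H' (after the try/except). Output: UJH

Answer: UJH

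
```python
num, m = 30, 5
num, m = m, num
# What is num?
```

Trace:
`num, m = 30, 5` → num = 30; m = 5
`num, m = m, num` → num = 5; m = 30
So num = 5

Answer: 5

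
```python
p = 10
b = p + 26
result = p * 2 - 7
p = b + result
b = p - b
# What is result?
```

Trace:
`p = 10` → p = 10
`b = p + 26` → b = 36
`result = p * 2 - 7` → result = 13
`p = b + result` → p = 49
`b = p - b` → b = 13
So result = 13

Answer: 13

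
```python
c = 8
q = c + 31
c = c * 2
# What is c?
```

Trace:
`c = 8` → c = 8
`q = c + 31` → q = 39
`c = c * 2` → c = 16
So c = 16

Answer: 16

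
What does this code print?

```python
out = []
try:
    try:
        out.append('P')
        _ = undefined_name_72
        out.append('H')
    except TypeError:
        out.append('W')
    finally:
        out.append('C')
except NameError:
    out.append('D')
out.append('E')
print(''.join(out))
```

Execution trace: 'P' (try body) → 'C' (finally) → 'D' (outer except NameError) → 'E' (after the try/except). Output: PCDE

Answer: PCDE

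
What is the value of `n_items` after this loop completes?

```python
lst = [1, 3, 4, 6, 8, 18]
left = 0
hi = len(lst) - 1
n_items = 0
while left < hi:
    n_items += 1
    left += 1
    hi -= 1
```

Iterations until pointers meet (list length 6)
`n_items` takes the values: 0 → 1 → 2 → 3

Answer: 3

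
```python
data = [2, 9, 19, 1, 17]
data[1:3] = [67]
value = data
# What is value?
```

Trace:
`data = [2, 9, 19, 1, 17]` → data = [2, 9, 19, 1, 17]
`data[1:3] = [67]` → data = [2, 67, 1, 17]
`value = data` → value = [2, 67, 1, 17]
So value = [2, 67, 1, 17]

Answer: [2, 67, 1, 17]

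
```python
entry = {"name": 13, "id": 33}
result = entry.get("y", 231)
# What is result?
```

Trace:
`entry = {"name": 13, "id": 33}` → entry = {'name': 13, 'id': 33}
`result = entry.get("y", 231)` → result = 231
So result = 231

Answer: 231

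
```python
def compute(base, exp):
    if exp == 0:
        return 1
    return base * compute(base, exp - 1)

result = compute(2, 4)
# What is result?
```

compute(2, 4) = 2 * 2 * 2 * 2 = 16

Answer: 16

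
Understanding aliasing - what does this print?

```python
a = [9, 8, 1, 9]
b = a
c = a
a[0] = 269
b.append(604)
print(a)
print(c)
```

Key concept: multiple aliases.
Step by step:
`a = [9, 8, 1, 9]` → a = [9, 8, 1, 9]
`b = a` → b = [9, 8, 1, 9] (same object as a)
`c = a` → c = [9, 8, 1, 9] (same object as a, b)
`a[0] = 269` → a = [269, 8, 1, 9] (same object as b, c); b = [269, 8, 1, 9] (same object as a, c); c = [269, 8, 1, 9] (same object as a, b)
`b.append(604)` → a = [269, 8, 1, 9, 604] (same object as b, c); b = [269, 8, 1, 9, 604] (same object as a, c); c = [269, 8, 1, 9, 604] (same object as a, b)
`print(a)` → prints [269, 8, 1, 9, 604]
`print(c)` → prints [269, 8, 1, 9, 604]

Answer:
[269, 8, 1, 9, 604]
[269, 8, 1, 9, 604]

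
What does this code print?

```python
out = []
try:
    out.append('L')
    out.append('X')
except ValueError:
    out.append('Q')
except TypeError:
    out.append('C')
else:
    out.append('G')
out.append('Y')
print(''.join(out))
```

Execution trace: 'L' (try body) → 'X' (try body, no exception) → 'G' (else) → 'Y' (after the try/except). Output: LXGY

Answer: LXGY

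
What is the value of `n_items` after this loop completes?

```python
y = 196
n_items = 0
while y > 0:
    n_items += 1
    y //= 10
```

Count digits by repeated division by 10
`n_items` takes the values: 0 → 1 → 2 → 3

Answer: 3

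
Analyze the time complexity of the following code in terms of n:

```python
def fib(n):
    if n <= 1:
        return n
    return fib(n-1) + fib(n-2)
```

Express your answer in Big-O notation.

This is Recursive Fibonacci (naive). Time complexity: O(2^n).

Answer: O(2^n)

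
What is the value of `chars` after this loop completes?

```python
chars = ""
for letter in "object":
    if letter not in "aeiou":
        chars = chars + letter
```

Remove vowels from 'object'
`chars` takes the values: "" → "b" → "bj" → "bjc" → "bjct"

Answer: "bjct"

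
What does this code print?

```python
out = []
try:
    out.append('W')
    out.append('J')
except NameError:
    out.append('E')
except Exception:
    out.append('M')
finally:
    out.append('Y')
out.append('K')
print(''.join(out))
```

Execution trace: 'W' (try body) → 'J' (try body, no exception) → 'Y' (finally) → 'K' (after the try/except). Output: WJYK

Answer: WJYK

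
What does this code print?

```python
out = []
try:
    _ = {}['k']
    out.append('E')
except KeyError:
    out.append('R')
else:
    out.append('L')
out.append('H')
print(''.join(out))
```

Execution trace: 'R' (except KeyError) → 'H' (after the try/except). Output: RH

Answer: RH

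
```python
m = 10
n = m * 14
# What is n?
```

Trace:
`m = 10` → m = 10
`n = m * 14` → n = 140
So n = 140

Answer: 140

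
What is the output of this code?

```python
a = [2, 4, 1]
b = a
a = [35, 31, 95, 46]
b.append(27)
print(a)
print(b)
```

Key concept: rebinding vs mutation: a is rebound to a new list, b still points at the original.
Step by step:
`a = [2, 4, 1]` → a = [2, 4, 1]
`b = a` → b = [2, 4, 1] (same object as a)
`a = [35, 31, 95, 46]` → a = [35, 31, 95, 46]
`b.append(27)` → b = [2, 4, 1, 27]
`print(a)` → prints [35, 31, 95, 46]
`print(b)` → prints [2, 4, 1, 27]

Answer:
[35, 31, 95, 46]
[2, 4, 1, 27]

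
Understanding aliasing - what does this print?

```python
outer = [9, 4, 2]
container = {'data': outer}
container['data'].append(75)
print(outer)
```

Key concept: dict holds reference to list.
Step by step:
`outer = [9, 4, 2]` → outer = [9, 4, 2]
`container = {'data': outer}` → container = {'data': [9, 4, 2]}
`container['data'].append(75)` → outer = [9, 4, 2, 75]; container = {'data': [9, 4, 2, 75]}
`print(outer)` → prints [9, 4, 2, 75]

Answer: [9, 4, 2, 75]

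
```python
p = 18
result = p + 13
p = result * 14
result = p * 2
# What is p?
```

Trace:
`p = 18` → p = 18
`result = p + 13` → result = 31
`p = result * 14` → p = 434
`result = p * 2` → result = 868
So p = 434

Answer: 434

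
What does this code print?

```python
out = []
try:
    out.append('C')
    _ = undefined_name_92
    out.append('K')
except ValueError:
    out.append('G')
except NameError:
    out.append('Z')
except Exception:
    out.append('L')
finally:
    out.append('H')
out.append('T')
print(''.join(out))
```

Execution trace: 'C' (try body) → 'Z' (except NameError) → 'H' (finally) → 'T' (after the try/except). Output: CZHT

Answer: CZHT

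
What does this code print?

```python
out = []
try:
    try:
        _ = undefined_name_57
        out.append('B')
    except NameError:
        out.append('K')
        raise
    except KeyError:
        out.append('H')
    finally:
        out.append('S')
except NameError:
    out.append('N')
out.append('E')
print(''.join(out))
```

Execution trace: 'K' (inner except NameError) → 'S' (inner finally) → 'N' (outer except NameError) → 'E' (after the try/except). Output: KSNE

Answer: KSNE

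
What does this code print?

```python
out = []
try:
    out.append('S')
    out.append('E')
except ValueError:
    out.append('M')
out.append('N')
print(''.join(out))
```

Execution trace: 'S' (try body) → 'E' (try body, no exception) → 'N' (after the try/except). Output: SEN

Answer: SEN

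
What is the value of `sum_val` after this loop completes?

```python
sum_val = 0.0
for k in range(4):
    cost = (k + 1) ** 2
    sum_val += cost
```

Sum of squared losses 1² + 2² + ... + 4²
`sum_val` takes the values: 0.0 → 1.0 → 5.0 → 14.0 → 30.0

Answer: 30.0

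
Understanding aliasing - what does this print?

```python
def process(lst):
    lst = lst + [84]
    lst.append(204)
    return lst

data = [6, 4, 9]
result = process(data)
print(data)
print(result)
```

Key concept: rebinding parameter vs mutation.
Step by step:
`data = [6, 4, 9]` → data = [6, 4, 9]
`result = process(data)` → result = [6, 4, 9, 84, 204]
`print(data)` → prints [6, 4, 9]
`print(result)` → prints [6, 4, 9, 84, 204]

Answer:
[6, 4, 9]
[6, 4, 9, 84, 204]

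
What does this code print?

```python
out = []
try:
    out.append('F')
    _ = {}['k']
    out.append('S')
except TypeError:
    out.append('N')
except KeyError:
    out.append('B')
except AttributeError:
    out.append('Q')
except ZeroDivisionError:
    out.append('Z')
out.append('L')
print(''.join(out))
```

Execution trace: 'F' (try body) → 'B' (except KeyError) → 'L' (after the try/except). Output: FBL

Answer: FBL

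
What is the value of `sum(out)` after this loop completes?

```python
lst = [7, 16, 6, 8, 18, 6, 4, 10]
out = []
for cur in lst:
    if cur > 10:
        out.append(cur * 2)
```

Sum of doubled values > 10
`out` takes the values: [] → [32] → [32, 36]
So `sum(out)` = 68

Answer: 68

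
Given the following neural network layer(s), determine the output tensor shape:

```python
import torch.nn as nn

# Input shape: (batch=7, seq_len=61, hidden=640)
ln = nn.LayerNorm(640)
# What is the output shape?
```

Input: (7, 61, 640) -> Output: (7, 61, 640)

Answer: (7, 61, 640)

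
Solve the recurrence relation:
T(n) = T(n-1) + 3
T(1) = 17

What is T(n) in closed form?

Unrolling: T(n) = T(1) + 3·(n-1) = 17 + 3(n-1) = 3n + 14.

Answer: T(n) = 3n + 14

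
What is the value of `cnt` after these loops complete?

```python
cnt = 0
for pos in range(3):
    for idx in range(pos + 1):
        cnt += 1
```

Triangle: 1 + 2 + ... + 3
`cnt` takes the values: 0 → 1 → 2 → 3 → 4 → 5 → 6

Answer: 6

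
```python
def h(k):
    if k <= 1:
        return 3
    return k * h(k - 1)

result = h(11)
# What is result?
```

h(11) = 11 * 10 * 9 * 8 * 7 * 6 * 5 * 4 * 3 * 2 * 3 = 119750400

Answer: 119750400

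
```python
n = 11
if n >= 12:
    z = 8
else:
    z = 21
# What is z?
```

Trace:
`n = 11` → n = 11
`if n >= 12: ...` → n >= 12 is False, take else branch → z = 21
So z = 21

Answer: 21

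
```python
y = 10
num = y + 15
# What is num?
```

Trace:
`y = 10` → y = 10
`num = y + 15` → num = 25
So num = 25

Answer: 25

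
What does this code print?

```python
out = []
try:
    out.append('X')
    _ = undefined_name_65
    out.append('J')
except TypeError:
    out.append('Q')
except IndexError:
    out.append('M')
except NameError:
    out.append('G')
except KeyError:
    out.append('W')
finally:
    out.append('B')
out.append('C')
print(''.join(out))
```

Execution trace: 'X' (try body) → 'G' (except NameError) → 'B' (finally) → 'C' (after the try/except). Output: XGBC

Answer: XGBC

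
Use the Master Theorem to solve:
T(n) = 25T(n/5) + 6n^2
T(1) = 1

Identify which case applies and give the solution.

a=25, b=5, f(n)=6n^2. log_5(25) = 2. Since c=2 = 2, Case 2 applies: T(n) = Θ(n^log_b(a) · log n) = O(n^2 log n).

Answer: O(n^2 log n) - Case 2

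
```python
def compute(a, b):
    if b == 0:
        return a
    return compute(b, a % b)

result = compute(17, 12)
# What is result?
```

compute(17, 12) -> compute(12, 5) -> compute(5, 2) -> compute(2, 1) -> compute(1, 0) -> 1

Answer: 1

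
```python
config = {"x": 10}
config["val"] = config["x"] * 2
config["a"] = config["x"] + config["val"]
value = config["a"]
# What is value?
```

Trace:
`config = {"x": 10}` → config = {'x': 10}
`config["val"] = config["x"] * 2` → config = {'x': 10, 'val': 20}
`config["a"] = config["x"] + config["val"]` → config = {'x': 10, 'val': 20, 'a': 30}
`value = config["a"]` → value = 30
So value = 30

Answer: 30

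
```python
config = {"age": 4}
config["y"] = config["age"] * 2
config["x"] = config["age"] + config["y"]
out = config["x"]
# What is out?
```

Trace:
`config = {"age": 4}` → config = {'age': 4}
`config["y"] = config["age"] * 2` → config = {'age': 4, 'y': 8}
`config["x"] = config["age"] + config["y"]` → config = {'age': 4, 'y': 8, 'x': 12}
`out = config["x"]` → out = 12
So out = 12

Answer: 12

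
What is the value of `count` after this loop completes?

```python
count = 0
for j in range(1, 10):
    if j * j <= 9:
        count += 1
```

Count numbers where j² ≤ 9
`count` takes the values: 0 → 1 → 2 → 3

Answer: 3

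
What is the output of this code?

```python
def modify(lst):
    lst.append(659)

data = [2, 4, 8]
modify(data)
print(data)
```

Key concept: function modifies passed list.
Step by step:
`data = [2, 4, 8]` → data = [2, 4, 8]
`modify(data)` → data = [2, 4, 8, 659]
`print(data)` → prints [2, 4, 8, 659]

Answer: [2, 4, 8, 659]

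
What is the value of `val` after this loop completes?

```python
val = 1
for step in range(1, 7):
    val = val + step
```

Start at 1, add 1 through 6
`val` takes the values: 1 → 2 → 4 → 7 → 11 → 16 → 22

Answer: 22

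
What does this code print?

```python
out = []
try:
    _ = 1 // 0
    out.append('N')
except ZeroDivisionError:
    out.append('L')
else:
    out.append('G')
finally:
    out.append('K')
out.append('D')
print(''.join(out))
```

Execution trace: 'L' (except ZeroDivisionError) → 'K' (finally) → 'D' (after the try/except). Output: LKD

Answer: LKD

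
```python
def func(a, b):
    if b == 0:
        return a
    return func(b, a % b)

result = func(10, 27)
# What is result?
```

func(10, 27) -> func(27, 10) -> func(10, 7) -> func(7, 3) -> func(3, 1) -> func(1, 0) -> 1

Answer: 1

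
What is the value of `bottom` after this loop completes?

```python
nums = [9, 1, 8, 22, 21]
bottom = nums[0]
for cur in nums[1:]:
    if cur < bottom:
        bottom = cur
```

Minimum of [9, 1, 8, 22, 21]
`bottom` takes the values: 9 → 1

Answer: 1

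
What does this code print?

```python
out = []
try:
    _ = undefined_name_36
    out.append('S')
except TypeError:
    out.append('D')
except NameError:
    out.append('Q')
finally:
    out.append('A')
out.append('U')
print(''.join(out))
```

Execution trace: 'Q' (except NameError) → 'A' (finally) → 'U' (after the try/except). Output: QAU

Answer: QAU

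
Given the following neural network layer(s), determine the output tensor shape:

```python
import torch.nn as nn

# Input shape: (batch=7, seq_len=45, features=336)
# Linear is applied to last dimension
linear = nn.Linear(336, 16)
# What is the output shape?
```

Input: (7, 45, 336) -> Output: (7, 45, 16)

Answer: (7, 45, 16)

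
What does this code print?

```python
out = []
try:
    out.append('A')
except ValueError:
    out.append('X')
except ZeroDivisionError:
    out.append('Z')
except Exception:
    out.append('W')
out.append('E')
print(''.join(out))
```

Execution trace: 'A' (try body, no exception) → 'E' (after the try/except). Output: AE

Answer: AE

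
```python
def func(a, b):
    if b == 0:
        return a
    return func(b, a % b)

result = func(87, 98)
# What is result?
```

func(87, 98) -> func(98, 87) -> func(87, 11) -> func(11, 10) -> func(10, 1) -> func(1, 0) -> 1

Answer: 1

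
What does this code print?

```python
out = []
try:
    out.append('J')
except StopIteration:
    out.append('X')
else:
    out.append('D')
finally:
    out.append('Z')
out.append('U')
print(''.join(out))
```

Execution trace: 'J' (try body, no exception) → 'D' (else) → 'Z' (finally) → 'U' (after the try/except). Output: JDZU

Answer: JDZU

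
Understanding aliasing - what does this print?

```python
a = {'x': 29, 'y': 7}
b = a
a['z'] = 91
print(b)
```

Key concept: dict aliasing.
Step by step:
`a = {'x': 29, 'y': 7}` → a = {'x': 29, 'y': 7}
`b = a` → b = {'x': 29, 'y': 7} (same object as a)
`a['z'] = 91` → a = {'x': 29, 'y': 7, 'z': 91} (same object as b); b = {'x': 29, 'y': 7, 'z': 91} (same object as a)
`print(b)` → prints {'x': 29, 'y': 7, 'z': 91}

Answer: {'x': 29, 'y': 7, 'z': 91}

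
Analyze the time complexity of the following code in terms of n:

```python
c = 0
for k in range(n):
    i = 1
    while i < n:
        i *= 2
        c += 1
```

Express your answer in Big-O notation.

Each loop level contributes: n × log n. Multiplying the contributions gives O(n log n).

Answer: O(n log n)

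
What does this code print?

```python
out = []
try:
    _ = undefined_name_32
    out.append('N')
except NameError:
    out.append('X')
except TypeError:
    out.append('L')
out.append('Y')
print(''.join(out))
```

Execution trace: 'X' (except NameError) → 'Y' (after the try/except). Output: XY

Answer: XY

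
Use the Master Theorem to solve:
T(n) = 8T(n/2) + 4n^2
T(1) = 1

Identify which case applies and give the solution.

a=8, b=2, f(n)=4n^2. log_2(8) = 3. Since c=2 < 3, Case 1 applies: T(n) = Θ(n^log_b(a)) = O(n^3).

Answer: O(n^3) - Case 1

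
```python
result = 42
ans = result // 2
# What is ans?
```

Trace:
`result = 42` → result = 42
`ans = result // 2` → ans = 21
So ans = 21

Answer: 21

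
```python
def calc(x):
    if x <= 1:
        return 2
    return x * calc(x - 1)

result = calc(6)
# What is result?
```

calc(6) = 6 * 5 * 4 * 3 * 2 * 2 = 1440

Answer: 1440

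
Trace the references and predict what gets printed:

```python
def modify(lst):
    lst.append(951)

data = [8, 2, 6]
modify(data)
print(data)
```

Key concept: function modifies passed list.
Step by step:
`data = [8, 2, 6]` → data = [8, 2, 6]
`modify(data)` → data = [8, 2, 6, 951]
`print(data)` → prints [8, 2, 6, 951]

Answer: [8, 2, 6, 951]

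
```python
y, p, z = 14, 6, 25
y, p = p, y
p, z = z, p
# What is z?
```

Trace:
`y, p, z = 14, 6, 25` → y = 14; p = 6; z = 25
`y, p = p, y` → y = 6; p = 14
`p, z = z, p` → p = 25; z = 14
So z = 14

Answer: 14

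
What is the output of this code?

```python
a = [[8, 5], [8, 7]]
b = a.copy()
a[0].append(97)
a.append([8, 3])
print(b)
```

Key concept: shallow copy with nested lists.
Step by step:
`a = [[8, 5], [8, 7]]` → a = [[8, 5], [8, 7]]
`b = a.copy()` → b = [[8, 5], [8, 7]]
`a[0].append(97)` → a = [[8, 5, 97], [8, 7]]; b = [[8, 5, 97], [8, 7]]
`a.append([8, 3])` → a = [[8, 5, 97], [8, 7], [8, 3]]
`print(b)` → prints [[8, 5, 97], [8, 7]]

Answer: [[8, 5, 97], [8, 7]]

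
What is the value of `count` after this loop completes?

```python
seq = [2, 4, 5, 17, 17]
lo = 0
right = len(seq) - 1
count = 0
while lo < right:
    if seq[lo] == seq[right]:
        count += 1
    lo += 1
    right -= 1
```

Count matching pairs from ends
`count` takes the values: 0

Answer: 0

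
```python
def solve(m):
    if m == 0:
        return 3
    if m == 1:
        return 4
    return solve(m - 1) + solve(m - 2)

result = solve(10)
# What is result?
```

Build up from base cases: solve(0)=3, solve(1)=4, solve(2)=7, solve(3)=11, solve(4)=18, solve(5)=29, solve(6)=47, ..., solve(10)=322

Answer: 322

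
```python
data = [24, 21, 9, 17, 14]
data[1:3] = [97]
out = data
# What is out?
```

Trace:
`data = [24, 21, 9, 17, 14]` → data = [24, 21, 9, 17, 14]
`data[1:3] = [97]` → data = [24, 97, 17, 14]
`out = data` → out = [24, 97, 17, 14]
So out = [24, 97, 17, 14]

Answer: [24, 97, 17, 14]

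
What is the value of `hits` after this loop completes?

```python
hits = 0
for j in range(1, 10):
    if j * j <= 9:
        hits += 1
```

Count numbers where j² ≤ 9
`hits` takes the values: 0 → 1 → 2 → 3

Answer: 3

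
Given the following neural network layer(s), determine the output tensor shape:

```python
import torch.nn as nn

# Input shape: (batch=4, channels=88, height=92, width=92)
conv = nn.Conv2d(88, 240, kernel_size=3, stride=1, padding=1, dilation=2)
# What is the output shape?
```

Input: (4, 88, 92, 92) -> Output: (4, 240, 90, 90)

Answer: (4, 240, 90, 90)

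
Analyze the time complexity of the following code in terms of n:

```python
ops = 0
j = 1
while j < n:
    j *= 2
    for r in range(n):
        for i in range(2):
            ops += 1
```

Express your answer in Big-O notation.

Each loop level contributes: log n × n × 1. Multiplying the contributions gives O(n log n).

Answer: O(n log n)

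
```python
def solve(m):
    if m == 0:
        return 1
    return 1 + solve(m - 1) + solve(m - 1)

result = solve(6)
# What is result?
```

solve(m) = 1 + 2·solve(m-1), solve(0)=1. Closed form: (1+1)·2^6 - 1 = 127.

Answer: 127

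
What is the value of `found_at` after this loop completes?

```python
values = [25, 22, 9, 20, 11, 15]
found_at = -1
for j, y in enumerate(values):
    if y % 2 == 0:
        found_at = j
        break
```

First even number index in [25, 22, 9, 20, 11, 15]
`found_at` takes the values: -1 → 1

Answer: 1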